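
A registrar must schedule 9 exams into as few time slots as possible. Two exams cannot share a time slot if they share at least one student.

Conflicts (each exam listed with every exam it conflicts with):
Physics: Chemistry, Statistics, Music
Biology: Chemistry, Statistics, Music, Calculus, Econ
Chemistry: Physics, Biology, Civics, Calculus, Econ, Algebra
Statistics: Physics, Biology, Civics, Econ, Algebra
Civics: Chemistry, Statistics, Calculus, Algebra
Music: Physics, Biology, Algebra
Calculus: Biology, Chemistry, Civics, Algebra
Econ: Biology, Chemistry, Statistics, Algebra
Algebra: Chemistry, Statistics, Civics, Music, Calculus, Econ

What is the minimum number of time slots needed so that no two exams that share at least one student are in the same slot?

Chemistry, Civics, Calculus, Algebra pairwise conflict, so at least 4 time slots are needed.
4 time slots suffice: time slot 1 → {Physics, Biology, Algebra}; time slot 2 → {Chemistry, Statistics, Music}; time slot 3 → {Civics, Econ}; time slot 4 → {Calculus}. Each listed conflict is separated.

4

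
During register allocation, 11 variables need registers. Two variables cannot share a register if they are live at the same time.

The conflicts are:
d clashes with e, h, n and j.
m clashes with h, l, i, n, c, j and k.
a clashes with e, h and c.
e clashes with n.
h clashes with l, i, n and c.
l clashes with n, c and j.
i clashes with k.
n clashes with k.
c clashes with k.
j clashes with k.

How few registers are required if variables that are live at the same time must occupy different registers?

m, h, l, c pairwise conflict, so at least 4 registers are needed.
A valid assignment using 4 registers: d=2, m=2, a=2, e=1, h=1, l=4, i=3, n=3, c=3, j=3, k=1. Every pair that conflicts lands in different registers.

4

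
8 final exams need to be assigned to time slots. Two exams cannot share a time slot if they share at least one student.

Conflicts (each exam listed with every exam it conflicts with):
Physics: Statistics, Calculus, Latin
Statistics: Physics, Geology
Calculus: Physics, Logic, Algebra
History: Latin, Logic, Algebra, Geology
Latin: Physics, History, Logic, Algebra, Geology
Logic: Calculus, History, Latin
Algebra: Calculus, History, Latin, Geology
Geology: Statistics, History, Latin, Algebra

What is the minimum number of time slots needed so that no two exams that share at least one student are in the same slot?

History, Latin, Algebra, Geology are mutually in conflict, so at least 4 time slots are needed.
4 time slots suffice: time slot 1 → {Statistics, Calculus, Latin}; time slot 2 → {Physics, Logic, Geology}; time slot 3 → {History}; time slot 4 → {Algebra}. Every pair that conflicts lands in different time slots.

4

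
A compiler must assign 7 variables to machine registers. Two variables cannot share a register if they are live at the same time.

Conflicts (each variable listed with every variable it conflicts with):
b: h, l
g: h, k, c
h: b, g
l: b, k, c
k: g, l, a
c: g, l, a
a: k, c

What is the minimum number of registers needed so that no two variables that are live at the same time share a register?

The cycle h-b-l-c-g-h has odd length 5, so it cannot be 2-colored; at least 3 registers are needed.
3 registers suffice: register 1 → {g, l, a}; register 2 → {b, k, c}; register 3 → {h}. Every pair that conflicts lands in different registers.

3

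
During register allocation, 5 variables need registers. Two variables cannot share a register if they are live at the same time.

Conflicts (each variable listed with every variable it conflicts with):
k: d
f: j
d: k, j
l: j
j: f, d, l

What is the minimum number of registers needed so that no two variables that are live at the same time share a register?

f and j conflict, so at least 2 registers are needed.
2 registers suffice: register 1 → {k, j}; register 2 → {f, d, l}. Each listed conflict is separated.

2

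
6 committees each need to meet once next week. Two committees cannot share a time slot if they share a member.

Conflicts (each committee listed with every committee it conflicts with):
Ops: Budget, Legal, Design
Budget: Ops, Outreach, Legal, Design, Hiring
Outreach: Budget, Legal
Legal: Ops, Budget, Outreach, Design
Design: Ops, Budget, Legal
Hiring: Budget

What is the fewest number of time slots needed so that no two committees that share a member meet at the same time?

Ops, Budget, Legal, Design pairwise conflict, so at least 4 time slots are needed.
4 time slots suffice: time slot 1 → {Budget}; time slot 2 → {Legal, Hiring}; time slot 3 → {Outreach, Design}; time slot 4 → {Ops}. No two conflicting committees share a time slot.

4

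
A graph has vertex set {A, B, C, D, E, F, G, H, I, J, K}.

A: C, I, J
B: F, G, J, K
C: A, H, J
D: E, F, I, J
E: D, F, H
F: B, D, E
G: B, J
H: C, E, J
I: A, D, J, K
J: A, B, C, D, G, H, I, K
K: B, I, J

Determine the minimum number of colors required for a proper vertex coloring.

3

A, C, J form a triangle, so at least 3 colors are needed.
One proper 3-coloring: A=3, B=2, C=2, D=3, E=2, F=1, G=3, H=3, I=2, J=1, K=3. Every edge joins two different colors.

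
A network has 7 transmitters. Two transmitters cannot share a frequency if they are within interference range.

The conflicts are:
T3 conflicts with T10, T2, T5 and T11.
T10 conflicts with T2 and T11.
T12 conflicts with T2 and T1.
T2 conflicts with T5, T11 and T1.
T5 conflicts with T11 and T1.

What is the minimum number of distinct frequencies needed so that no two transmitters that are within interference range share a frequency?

4

T3, T10, T2, T11 pairwise conflict, so at least 4 frequencies are needed.
4 frequencies suffice: frequency 1 → {T2}; frequency 2 → {T3, T1}; frequency 3 → {T12, T11}; frequency 4 → {T10, T5}. No two conflicting transmitters share a frequency.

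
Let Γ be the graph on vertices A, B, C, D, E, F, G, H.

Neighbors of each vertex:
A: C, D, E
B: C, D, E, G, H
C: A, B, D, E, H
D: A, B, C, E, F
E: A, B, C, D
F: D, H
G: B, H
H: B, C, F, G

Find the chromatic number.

4

A, C, D, E form a clique, so at least 4 colors are needed.
One proper 4-coloring: A=green, B=green, C=blue, D=red, E=yellow, F=blue, G=blue, H=red. Each edge has distinct colors on its endpoints.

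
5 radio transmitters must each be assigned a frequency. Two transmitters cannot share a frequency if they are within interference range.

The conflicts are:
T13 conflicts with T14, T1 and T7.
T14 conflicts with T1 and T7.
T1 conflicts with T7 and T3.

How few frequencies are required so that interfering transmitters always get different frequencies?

T13, T14, T1, T7 pairwise conflict, so at least 4 frequencies are needed.
4 frequencies suffice: T13=3, T14=2, T1=1, T7=4, T3=2. No two conflicting transmitters share a frequency.

4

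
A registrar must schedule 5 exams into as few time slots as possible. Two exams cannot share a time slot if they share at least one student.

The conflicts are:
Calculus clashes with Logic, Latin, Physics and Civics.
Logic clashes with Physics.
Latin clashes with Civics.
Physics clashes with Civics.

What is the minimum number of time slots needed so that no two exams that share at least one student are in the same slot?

Calculus, Physics, Civics are mutually in conflict, so at least 3 time slots are needed.
A valid assignment using 3 time slots: Calculus=1, Logic=3, Latin=2, Physics=2, Civics=3. Every pair that conflicts lands in different time slots.

3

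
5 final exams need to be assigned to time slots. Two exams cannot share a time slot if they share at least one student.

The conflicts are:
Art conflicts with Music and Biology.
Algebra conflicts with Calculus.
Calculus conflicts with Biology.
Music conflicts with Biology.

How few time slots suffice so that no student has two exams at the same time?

Art, Music, Biology are mutually in conflict, so at least 3 time slots are needed.
3 time slots suffice: time slot 1 → {Algebra, Biology}; time slot 2 → {Calculus, Music}; time slot 3 → {Art}. Each listed conflict is separated.

3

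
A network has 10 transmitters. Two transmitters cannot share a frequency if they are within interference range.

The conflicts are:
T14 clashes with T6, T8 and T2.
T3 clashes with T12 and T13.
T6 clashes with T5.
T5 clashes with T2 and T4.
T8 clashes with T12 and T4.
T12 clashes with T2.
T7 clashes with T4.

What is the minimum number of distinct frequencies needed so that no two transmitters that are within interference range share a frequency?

3

The cycle T8-T12-T2-T5-T4-T8 has odd length 5, so it cannot be 2-colored; at least 3 frequencies are needed.
3 frequencies suffice: frequency 1 → {T3, T6, T8, T7, T2}; frequency 2 → {T14, T5, T12, T13}; frequency 3 → {T4}. Every pair that conflicts lands in different frequencies.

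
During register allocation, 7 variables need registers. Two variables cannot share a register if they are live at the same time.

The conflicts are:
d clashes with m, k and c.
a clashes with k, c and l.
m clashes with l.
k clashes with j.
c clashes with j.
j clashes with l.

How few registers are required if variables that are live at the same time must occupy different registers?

The cycle l-j-k-d-m-l has odd length 5, so it cannot be 2-colored; at least 3 registers are needed.
Using 3 registers: d=2, a=2, m=3, k=1, c=1, j=2, l=1. Each listed conflict is separated.

3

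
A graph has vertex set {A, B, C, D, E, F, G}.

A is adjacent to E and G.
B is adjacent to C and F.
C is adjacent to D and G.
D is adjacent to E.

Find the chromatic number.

The cycle D-C-G-A-E-D has odd length 5, so it cannot be 2-colored; at least 3 colors are needed.
3 colors suffice: A=red, B=blue, C=red, D=green, E=blue, F=red, G=blue. Every edge joins two different colors.

3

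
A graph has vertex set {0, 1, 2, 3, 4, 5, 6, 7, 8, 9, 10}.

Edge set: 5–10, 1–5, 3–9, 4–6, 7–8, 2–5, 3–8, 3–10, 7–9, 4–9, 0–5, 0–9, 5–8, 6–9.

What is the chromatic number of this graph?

3

4, 6, 9 form a triangle, so at least 3 colors are needed.
3 colors suffice: color red → {5, 9}; color blue → {0, 1, 2, 4, 8, 10}; color green → {3, 6, 7}. No two adjacent vertices share a color.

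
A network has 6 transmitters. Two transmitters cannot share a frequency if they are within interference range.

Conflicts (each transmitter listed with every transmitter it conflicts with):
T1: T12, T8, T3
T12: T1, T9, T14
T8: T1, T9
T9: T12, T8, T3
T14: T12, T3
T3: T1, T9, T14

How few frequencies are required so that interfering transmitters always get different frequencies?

T8 and T9 conflict, so at least 2 frequencies are needed.
A valid assignment using 2 frequencies: T1=1, T12=2, T8=2, T9=1, T14=1, T3=2. Every pair that conflicts lands in different frequencies.

2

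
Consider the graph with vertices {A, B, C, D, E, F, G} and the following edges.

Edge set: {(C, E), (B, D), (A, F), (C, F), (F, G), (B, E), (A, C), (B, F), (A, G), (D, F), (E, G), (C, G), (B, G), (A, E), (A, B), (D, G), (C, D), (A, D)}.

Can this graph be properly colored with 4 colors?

No

A, C, D, F, G are mutually adjacent (a clique of size 5), so at least 5 colors are needed.
So 4 colors are not enough.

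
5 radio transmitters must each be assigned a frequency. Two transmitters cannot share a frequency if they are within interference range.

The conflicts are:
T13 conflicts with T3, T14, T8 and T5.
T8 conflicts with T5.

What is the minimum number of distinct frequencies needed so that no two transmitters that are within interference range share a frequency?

T13, T8, T5 pairwise conflict, so at least 3 frequencies are needed.
3 frequencies suffice: frequency 1 → {T13}; frequency 2 → {T3, T14, T5}; frequency 3 → {T8}. Each listed conflict is separated.

3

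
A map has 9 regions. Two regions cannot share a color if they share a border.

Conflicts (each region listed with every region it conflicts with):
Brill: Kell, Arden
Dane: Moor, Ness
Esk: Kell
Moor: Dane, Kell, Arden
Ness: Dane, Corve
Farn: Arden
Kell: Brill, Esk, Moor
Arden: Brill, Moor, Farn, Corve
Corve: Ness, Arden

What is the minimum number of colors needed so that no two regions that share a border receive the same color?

3

The cycle Arden-Moor-Dane-Ness-Corve-Arden has odd length 5, so it cannot be 2-colored; at least 3 colors are needed.
One proper 3-coloring: Brill=2, Dane=1, Esk=2, Moor=2, Ness=3, Farn=2, Kell=1, Arden=1, Corve=2. Each listed conflict is separated.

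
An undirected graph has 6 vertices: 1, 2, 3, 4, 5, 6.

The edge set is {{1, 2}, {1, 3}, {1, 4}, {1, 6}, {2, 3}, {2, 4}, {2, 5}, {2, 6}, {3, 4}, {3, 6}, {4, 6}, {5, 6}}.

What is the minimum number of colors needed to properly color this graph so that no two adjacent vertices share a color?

1, 2, 3, 4, 6 are pairwise adjacent (a clique of size 5), so at least 5 colors are needed.
5 colors suffice: color red → {6}; color blue → {2}; color green → {3, 5}; color yellow → {1}; color purple → {4}. No two adjacent vertices share a color.

5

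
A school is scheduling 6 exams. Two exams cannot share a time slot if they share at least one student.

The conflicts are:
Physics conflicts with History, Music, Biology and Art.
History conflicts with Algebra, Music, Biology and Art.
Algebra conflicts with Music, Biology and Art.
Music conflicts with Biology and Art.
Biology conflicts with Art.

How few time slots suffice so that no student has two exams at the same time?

History, Algebra, Music, Biology, Art pairwise conflict, so at least 5 time slots are needed.
A valid assignment using 5 time slots: Physics=5, History=1, Algebra=5, Music=3, Biology=2, Art=4. Every pair that conflicts lands in different time slots.

5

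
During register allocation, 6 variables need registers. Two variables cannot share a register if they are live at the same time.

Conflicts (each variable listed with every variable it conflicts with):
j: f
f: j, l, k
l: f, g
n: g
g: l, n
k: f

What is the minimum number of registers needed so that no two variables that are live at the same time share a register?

2

l and g conflict, so at least 2 registers are needed.
A valid assignment using 2 registers: j=2, f=1, l=2, n=2, g=1, k=2. Every pair that conflicts lands in different registers.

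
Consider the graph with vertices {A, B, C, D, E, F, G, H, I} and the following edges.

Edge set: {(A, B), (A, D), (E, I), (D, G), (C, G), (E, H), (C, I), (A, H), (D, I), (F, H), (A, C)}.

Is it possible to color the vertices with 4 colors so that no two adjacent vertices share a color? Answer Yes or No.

The chromatic number is 3. The cycle C-I-E-H-A-C has odd length 5, so it cannot be 2-colored; at least 3 colors are needed.
3 colors suffice: A=1, B=2, C=2, D=2, E=3, F=1, G=1, H=2, I=1.
Since 4 ≥ 3, a proper 4-coloring certainly exists.

Yes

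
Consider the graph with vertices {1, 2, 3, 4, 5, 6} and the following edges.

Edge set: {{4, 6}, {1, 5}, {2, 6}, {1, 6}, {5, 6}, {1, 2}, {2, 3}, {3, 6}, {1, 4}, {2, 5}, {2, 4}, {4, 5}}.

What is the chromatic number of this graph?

1, 2, 4, 5, 6 are mutually adjacent (a clique of size 5), so at least 5 colors are needed.
5 colors suffice: color red → {2}; color blue → {6}; color green → {1, 3}; color yellow → {5}; color purple → {4}. Every edge joins two different colors.

5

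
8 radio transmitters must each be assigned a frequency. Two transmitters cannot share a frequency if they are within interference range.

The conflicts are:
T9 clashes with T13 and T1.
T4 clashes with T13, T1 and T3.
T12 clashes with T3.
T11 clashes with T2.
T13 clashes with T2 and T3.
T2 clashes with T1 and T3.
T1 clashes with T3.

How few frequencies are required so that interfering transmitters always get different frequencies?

T4, T13, T3 all conflict with each other, so at least 3 frequencies are needed.
A valid assignment using 3 frequencies: T9=1, T4=3, T12=2, T11=1, T13=2, T2=3, T1=2, T3=1. Every pair that conflicts lands in different frequencies.

3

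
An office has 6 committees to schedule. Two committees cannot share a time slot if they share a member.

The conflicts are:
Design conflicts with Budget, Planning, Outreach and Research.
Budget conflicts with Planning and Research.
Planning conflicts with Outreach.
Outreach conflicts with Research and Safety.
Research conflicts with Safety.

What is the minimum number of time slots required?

Outreach, Research, Safety all conflict with each other, so at least 3 time slots are needed.
3 time slots suffice: Design=3, Budget=2, Planning=1, Outreach=2, Research=1, Safety=3. No two conflicting committees share a time slot.

3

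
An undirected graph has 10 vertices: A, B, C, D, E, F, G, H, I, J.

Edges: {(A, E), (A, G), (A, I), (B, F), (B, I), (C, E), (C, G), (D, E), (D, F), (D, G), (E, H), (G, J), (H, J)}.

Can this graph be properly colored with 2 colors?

No

The cycle J-G-D-E-H-J has odd length 5, so it cannot be 2-colored; at least 3 colors are needed.
So 2 colors are not enough.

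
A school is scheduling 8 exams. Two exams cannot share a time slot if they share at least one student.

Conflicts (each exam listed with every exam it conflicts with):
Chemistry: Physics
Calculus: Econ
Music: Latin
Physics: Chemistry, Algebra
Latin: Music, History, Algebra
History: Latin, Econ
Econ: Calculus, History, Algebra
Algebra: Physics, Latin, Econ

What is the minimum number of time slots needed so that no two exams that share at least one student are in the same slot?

Music and Latin conflict, so at least 2 time slots are needed.
2 time slots suffice: time slot 1 → {Physics, Latin, Econ}; time slot 2 → {Chemistry, Calculus, Music, History, Algebra}. Every pair that conflicts lands in different time slots.

2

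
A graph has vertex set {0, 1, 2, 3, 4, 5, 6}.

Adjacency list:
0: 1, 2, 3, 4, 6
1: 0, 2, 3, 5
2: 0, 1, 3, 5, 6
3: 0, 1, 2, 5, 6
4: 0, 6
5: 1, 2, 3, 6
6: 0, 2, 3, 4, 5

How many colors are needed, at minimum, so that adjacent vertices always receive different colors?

2, 3, 5, 6 are pairwise adjacent (a clique of size 4), so at least 4 colors are needed.
4 colors suffice: color red → {2, 4}; color blue → {3}; color green → {1, 6}; color yellow → {0, 5}. No two adjacent vertices share a color.

4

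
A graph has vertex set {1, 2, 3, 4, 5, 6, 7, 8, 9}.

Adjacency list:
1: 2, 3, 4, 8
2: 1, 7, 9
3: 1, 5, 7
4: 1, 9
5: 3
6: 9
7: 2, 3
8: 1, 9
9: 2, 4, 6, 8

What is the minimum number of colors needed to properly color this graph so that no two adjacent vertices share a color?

2

6 and 9 are adjacent, so at least 2 colors are needed.
2 colors suffice: color a → {1, 5, 7, 9}; color b → {2, 3, 4, 6, 8}. No two adjacent vertices share a color.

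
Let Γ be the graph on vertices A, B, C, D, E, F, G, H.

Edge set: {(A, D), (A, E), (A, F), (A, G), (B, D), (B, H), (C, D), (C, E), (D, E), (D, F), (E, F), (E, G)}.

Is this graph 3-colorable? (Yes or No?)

No

A, D, E, F form a clique, so at least 4 colors are needed.
So 3 colors are not enough.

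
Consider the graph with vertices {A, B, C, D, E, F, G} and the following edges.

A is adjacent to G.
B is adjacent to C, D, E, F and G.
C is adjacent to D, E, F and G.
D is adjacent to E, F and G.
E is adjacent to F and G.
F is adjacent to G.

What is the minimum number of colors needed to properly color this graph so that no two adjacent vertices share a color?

B, C, D, E, F, G are pairwise adjacent (a clique of size 6), so at least 6 colors are needed.
6 colors suffice: A=2, B=2, C=4, D=6, E=5, F=3, G=1. Every edge joins two different colors.

6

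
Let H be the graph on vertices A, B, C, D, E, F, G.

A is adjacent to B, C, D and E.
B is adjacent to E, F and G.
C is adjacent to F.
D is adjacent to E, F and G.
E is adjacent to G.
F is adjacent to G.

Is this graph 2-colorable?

D, E, G form a triangle, so at least 3 colors are needed.
So 2 colors are not enough.

No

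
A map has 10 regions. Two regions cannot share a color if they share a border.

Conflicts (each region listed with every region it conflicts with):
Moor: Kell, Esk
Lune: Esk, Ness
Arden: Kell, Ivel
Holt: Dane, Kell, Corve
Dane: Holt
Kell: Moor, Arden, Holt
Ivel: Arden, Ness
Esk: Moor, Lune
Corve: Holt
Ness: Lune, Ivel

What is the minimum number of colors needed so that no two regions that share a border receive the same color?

3

The cycle Ness-Ivel-Arden-Kell-Moor-Esk-Lune-Ness has odd length 7, so it cannot be 2-colored; at least 3 colors are needed.
3 colors suffice: color 1 → {Arden, Holt, Esk, Ness}; color 2 → {Lune, Dane, Kell, Ivel, Corve}; color 3 → {Moor}. Every pair that conflicts lands in different colors.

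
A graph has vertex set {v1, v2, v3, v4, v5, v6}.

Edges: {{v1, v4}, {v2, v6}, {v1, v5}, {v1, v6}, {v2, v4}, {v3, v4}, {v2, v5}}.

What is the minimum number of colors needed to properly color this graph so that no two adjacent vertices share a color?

v3 and v4 are adjacent, so at least 2 colors are needed.
2 colors suffice: color 1 → {v4, v5, v6}; color 2 → {v1, v2, v3}. Each edge has distinct colors on its endpoints.

2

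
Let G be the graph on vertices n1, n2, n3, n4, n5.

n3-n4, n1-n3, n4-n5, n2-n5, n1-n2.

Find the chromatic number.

3

The cycle n5-n4-n3-n1-n2-n5 has odd length 5, so it cannot be 2-colored; at least 3 colors are needed.
A valid assignment using 3 colors: n1=3, n2=2, n3=1, n4=2, n5=1. No two adjacent vertices share a color.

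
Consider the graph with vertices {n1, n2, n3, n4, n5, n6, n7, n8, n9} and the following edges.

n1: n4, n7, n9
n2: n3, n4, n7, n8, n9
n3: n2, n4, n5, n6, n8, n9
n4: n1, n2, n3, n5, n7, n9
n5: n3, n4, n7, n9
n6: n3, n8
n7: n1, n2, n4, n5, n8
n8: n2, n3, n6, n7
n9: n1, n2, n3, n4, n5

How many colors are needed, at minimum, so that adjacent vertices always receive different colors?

4

n3, n4, n5, n9 form a clique, so at least 4 colors are needed.
4 colors suffice: n1=4, n2=4, n3=1, n4=2, n5=4, n6=3, n7=1, n8=2, n9=3. No two adjacent vertices share a color.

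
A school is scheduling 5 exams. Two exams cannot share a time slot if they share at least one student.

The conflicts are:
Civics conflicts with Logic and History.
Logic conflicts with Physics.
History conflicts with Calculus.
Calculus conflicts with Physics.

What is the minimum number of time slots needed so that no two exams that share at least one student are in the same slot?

3

The cycle History-Civics-Logic-Physics-Calculus-History has odd length 5, so it cannot be 2-colored; at least 3 time slots are needed.
A valid assignment using 3 time slots: Civics=2, Logic=1, History=1, Calculus=2, Physics=3. Every pair that conflicts lands in different time slots.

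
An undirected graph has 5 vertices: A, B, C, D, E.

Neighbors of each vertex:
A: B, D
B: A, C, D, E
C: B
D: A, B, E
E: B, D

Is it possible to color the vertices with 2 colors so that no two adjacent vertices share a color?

No

A, B, D are mutually adjacent, so at least 3 colors are needed.
So 2 colors are not enough.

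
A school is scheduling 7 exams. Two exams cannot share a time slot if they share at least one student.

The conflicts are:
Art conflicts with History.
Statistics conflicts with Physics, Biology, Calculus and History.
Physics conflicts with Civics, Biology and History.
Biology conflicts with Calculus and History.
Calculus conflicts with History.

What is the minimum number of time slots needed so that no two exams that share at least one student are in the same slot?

Statistics, Physics, Biology, History are mutually in conflict, so at least 4 time slots are needed.
Using 4 time slots: Art=2, Statistics=4, Physics=2, Civics=1, Biology=3, Calculus=2, History=1. Every pair that conflicts lands in different time slots.

4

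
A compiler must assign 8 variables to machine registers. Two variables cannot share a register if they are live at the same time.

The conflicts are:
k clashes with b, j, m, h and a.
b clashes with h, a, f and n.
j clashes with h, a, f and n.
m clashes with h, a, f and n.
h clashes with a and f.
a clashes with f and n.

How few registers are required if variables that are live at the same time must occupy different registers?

4

b, h, a, f all conflict with each other, so at least 4 registers are needed.
4 registers suffice: register 1 → {a}; register 2 → {h, n}; register 3 → {k, f}; register 4 → {b, j, m}. Every pair that conflicts lands in different registers.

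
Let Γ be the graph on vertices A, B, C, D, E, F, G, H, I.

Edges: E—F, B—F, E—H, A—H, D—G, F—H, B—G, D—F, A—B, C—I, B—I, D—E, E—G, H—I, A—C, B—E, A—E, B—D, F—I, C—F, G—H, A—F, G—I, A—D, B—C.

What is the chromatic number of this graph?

5

A, B, D, E, F are pairwise adjacent (a clique of size 5), so at least 5 colors are needed.
5 colors suffice: A=3, B=2, C=4, D=5, E=4, F=1, G=1, H=2, I=3. No two adjacent vertices share a color.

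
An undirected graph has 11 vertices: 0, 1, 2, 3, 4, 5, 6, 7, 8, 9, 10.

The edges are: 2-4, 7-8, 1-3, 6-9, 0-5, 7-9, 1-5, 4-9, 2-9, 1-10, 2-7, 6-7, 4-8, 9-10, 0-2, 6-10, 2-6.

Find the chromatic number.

2, 6, 7, 9 are mutually adjacent (a clique of size 4), so at least 4 colors are needed.
One proper 4-coloring: 0=red, 1=red, 2=blue, 3=blue, 4=green, 5=blue, 6=green, 7=yellow, 8=red, 9=red, 10=blue. No two adjacent vertices share a color.

4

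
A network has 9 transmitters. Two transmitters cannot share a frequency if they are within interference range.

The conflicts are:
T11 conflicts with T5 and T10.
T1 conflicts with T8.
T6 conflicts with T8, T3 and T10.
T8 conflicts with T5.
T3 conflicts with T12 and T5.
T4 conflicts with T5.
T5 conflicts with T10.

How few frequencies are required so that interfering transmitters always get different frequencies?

T11, T5, T10 pairwise conflict, so at least 3 frequencies are needed.
3 frequencies suffice: frequency 1 → {T1, T6, T12, T5}; frequency 2 → {T8, T3, T4, T10}; frequency 3 → {T11}. Every pair that conflicts lands in different frequencies.

3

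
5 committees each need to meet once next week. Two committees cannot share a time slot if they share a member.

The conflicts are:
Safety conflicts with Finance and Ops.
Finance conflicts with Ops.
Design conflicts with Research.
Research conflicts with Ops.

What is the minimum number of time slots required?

Safety, Finance, Ops all conflict with each other, so at least 3 time slots are needed.
3 time slots suffice: Safety=2, Finance=3, Design=1, Research=2, Ops=1. Each listed conflict is separated.

3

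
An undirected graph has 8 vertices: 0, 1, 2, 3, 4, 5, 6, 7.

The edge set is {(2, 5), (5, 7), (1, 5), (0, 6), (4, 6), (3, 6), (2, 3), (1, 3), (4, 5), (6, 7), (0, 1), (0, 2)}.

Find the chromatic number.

3

The cycle 6-7-5-1-3-6 has odd length 5, so it cannot be 2-colored; at least 3 colors are needed.
3 colors suffice: color a → {5, 6}; color b → {0, 3, 4, 7}; color c → {1, 2}. No two adjacent vertices share a color.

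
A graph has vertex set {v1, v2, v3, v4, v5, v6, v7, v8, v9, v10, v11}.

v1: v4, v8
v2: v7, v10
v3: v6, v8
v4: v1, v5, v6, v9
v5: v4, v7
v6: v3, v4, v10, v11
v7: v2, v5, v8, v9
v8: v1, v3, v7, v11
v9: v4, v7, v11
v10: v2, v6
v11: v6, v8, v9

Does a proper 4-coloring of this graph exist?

Yes

The chromatic number is 3. The cycle v3-v8-v1-v4-v6-v3 has odd length 5, so it cannot be 2-colored; at least 3 colors are needed.
3 colors suffice: color 1 → {v2, v5, v6, v8, v9}; color 2 → {v3, v4, v7, v10, v11}; color 3 → {v1}.
Since 4 ≥ 3, a proper 4-coloring certainly exists.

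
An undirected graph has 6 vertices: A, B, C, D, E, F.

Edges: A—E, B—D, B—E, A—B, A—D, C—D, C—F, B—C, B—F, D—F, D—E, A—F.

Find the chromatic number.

4

A, B, D, E are mutually adjacent (a clique of size 4), so at least 4 colors are needed.
A valid assignment using 4 colors: A=green, B=red, C=green, D=blue, E=yellow, F=yellow. Every edge joins two different colors.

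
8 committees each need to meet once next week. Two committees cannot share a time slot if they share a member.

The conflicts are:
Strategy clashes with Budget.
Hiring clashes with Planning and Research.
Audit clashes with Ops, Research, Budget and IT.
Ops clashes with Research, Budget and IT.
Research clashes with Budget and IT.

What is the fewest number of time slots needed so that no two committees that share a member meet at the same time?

Audit, Ops, Research, IT pairwise conflict, so at least 4 time slots are needed.
4 time slots suffice: time slot 1 → {Strategy, Planning, Research}; time slot 2 → {Hiring, Ops}; time slot 3 → {Audit}; time slot 4 → {Budget, IT}. No two conflicting committees share a time slot.

4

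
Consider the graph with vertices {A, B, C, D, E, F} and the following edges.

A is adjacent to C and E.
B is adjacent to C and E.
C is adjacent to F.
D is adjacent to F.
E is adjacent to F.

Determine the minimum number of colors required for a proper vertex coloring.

C and F are adjacent, so at least 2 colors are needed.
2 colors suffice: A=red, B=red, C=blue, D=blue, E=blue, F=red. No two adjacent vertices share a color.

2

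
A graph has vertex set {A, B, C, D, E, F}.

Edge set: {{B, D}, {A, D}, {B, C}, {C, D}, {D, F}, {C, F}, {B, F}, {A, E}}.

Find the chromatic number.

B, C, D, F are mutually adjacent (a clique of size 4), so at least 4 colors are needed.
4 colors suffice: A=2, B=3, C=2, D=1, E=1, F=4. No two adjacent vertices share a color.

4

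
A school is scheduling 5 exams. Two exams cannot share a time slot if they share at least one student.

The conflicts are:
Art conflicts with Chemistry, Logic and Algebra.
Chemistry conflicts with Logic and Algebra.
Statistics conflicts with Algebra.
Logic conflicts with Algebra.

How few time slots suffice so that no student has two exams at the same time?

4

Art, Chemistry, Logic, Algebra all conflict with each other, so at least 4 time slots are needed.
4 time slots suffice: Art=3, Chemistry=2, Statistics=2, Logic=4, Algebra=1. Every pair that conflicts lands in different time slots.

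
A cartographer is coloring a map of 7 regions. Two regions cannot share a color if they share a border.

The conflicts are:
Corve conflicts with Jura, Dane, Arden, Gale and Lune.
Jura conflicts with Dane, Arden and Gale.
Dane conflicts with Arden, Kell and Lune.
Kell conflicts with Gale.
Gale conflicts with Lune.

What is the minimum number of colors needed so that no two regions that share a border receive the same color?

4

Corve, Jura, Dane, Arden pairwise conflict, so at least 4 colors are needed.
4 colors suffice: color 1 → {Dane, Gale}; color 2 → {Corve, Kell}; color 3 → {Jura, Lune}; color 4 → {Arden}. Every pair that conflicts lands in different colors.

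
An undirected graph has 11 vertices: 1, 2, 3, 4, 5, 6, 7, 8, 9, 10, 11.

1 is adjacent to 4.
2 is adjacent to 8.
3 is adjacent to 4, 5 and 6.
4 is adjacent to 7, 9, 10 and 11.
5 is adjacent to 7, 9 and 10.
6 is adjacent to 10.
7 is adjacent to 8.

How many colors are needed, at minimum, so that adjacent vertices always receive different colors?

2

4 and 9 are adjacent, so at least 2 colors are needed.
2 colors suffice: color red → {4, 5, 6, 8}; color blue → {1, 2, 3, 7, 9, 10, 11}. Each edge has distinct colors on its endpoints.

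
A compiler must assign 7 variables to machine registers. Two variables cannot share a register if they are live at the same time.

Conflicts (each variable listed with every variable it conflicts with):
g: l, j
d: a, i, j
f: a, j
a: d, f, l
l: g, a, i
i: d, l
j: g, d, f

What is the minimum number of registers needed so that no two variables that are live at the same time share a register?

3

The cycle j-d-a-l-g-j has odd length 5, so it cannot be 2-colored; at least 3 registers are needed.
3 registers suffice: register 1 → {a, i, j}; register 2 → {d, f, l}; register 3 → {g}. Each listed conflict is separated.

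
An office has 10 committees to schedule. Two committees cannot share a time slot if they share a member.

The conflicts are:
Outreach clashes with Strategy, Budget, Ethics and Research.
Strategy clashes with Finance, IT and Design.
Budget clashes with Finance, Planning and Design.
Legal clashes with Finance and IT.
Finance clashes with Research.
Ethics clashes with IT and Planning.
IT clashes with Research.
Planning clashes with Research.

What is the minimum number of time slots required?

2

Strategy and Design conflict, so at least 2 time slots are needed.
2 time slots suffice: time slot 1 → {Outreach, Finance, IT, Planning, Design}; time slot 2 → {Strategy, Budget, Legal, Ethics, Research}. Every pair that conflicts lands in different time slots.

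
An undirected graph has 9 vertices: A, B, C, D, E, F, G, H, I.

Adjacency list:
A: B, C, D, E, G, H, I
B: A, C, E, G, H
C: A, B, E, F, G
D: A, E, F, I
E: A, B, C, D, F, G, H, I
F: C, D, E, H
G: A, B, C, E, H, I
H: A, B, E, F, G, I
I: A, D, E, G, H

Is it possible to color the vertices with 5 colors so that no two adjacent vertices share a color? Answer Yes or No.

Yes

The chromatic number is 5. A, B, C, E, G are mutually adjacent (a clique of size 5), so at least 5 colors are needed.
5 colors suffice: color 1 → {E}; color 2 → {A, F}; color 3 → {D, G}; color 4 → {C, H}; color 5 → {B, I}.
That is already a proper 5-coloring.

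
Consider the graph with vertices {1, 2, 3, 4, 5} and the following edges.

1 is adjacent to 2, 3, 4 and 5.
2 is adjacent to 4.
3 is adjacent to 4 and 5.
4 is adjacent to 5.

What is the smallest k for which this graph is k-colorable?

4

1, 3, 4, 5 form a clique, so at least 4 colors are needed.
4 colors suffice: 1=a, 2=c, 3=d, 4=b, 5=c. No two adjacent vertices share a color.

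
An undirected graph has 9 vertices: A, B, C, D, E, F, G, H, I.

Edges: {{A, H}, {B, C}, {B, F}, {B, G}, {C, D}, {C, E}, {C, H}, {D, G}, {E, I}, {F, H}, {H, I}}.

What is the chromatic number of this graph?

2

A and H are adjacent, so at least 2 colors are needed.
2 colors suffice: A=2, B=1, C=2, D=1, E=1, F=2, G=2, H=1, I=2. Every edge joins two different colors.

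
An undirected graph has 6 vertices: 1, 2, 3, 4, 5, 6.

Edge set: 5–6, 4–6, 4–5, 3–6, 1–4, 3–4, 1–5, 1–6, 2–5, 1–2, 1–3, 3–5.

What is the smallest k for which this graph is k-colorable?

5

1, 3, 4, 5, 6 are mutually adjacent (a clique of size 5), so at least 5 colors are needed.
5 colors suffice: color a → {1}; color b → {5}; color c → {2, 4}; color d → {6}; color e → {3}. Every edge joins two different colors.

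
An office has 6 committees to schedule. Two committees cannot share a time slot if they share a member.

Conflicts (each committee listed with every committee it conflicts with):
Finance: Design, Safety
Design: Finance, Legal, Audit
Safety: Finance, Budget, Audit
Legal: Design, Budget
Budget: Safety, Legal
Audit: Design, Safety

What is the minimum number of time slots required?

The cycle Budget-Safety-Audit-Design-Legal-Budget has odd length 5, so it cannot be 2-colored; at least 3 time slots are needed.
A valid assignment using 3 time slots: Finance=2, Design=1, Safety=1, Legal=3, Budget=2, Audit=2. Every pair that conflicts lands in different time slots.

3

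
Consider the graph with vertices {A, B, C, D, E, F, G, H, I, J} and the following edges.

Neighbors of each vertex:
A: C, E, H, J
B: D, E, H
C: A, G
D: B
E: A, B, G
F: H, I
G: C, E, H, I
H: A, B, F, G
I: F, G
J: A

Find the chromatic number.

2

G and H are adjacent, so at least 2 colors are needed.
2 colors suffice: A=red, B=red, C=blue, D=blue, E=blue, F=red, G=red, H=blue, I=blue, J=blue. Each edge has distinct colors on its endpoints.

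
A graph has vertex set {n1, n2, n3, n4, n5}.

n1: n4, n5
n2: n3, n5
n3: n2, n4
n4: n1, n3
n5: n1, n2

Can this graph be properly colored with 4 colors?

The chromatic number is 3. The cycle n5-n1-n4-n3-n2-n5 has odd length 5, so it cannot be 2-colored; at least 3 colors are needed.
3 colors suffice: color 1 → {n4, n5}; color 2 → {n1, n2}; color 3 → {n3}.
Since 4 ≥ 3, a proper 4-coloring certainly exists.

Yes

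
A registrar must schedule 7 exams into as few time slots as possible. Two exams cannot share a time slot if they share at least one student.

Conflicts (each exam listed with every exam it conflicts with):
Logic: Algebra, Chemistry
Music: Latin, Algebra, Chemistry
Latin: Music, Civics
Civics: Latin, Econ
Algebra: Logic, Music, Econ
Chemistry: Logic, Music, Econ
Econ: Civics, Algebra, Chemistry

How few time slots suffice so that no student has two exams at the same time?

The cycle Latin-Music-Algebra-Econ-Civics-Latin has odd length 5, so it cannot be 2-colored; at least 3 time slots are needed.
3 time slots suffice: Logic=2, Music=2, Latin=3, Civics=1, Algebra=1, Chemistry=1, Econ=2. Each listed conflict is separated.

3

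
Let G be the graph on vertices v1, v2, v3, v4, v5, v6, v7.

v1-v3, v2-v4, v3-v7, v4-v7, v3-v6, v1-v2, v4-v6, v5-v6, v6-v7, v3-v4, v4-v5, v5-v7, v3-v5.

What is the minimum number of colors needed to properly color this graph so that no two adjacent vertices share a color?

v3, v4, v5, v6, v7 are mutually adjacent (a clique of size 5), so at least 5 colors are needed.
5 colors suffice: color red → {v2, v3}; color blue → {v1, v4}; color green → {v6}; color yellow → {v7}; color purple → {v5}. Each edge has distinct colors on its endpoints.

5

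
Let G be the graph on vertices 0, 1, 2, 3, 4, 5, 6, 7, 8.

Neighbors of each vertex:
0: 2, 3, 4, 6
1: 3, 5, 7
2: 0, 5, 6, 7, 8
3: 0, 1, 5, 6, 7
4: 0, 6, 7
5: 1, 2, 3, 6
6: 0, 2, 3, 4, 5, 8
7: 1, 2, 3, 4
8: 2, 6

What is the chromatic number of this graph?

0, 3, 6 form a triangle, so at least 3 colors are needed.
3 colors suffice: color red → {1, 6}; color blue → {2, 3, 4}; color green → {0, 5, 7, 8}. Every edge joins two different colors.

3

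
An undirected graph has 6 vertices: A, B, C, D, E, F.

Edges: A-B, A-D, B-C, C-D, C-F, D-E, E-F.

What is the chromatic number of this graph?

B and C are adjacent, so at least 2 colors are needed.
One proper 2-coloring: A=1, B=2, C=1, D=2, E=1, F=2. No two adjacent vertices share a color.

2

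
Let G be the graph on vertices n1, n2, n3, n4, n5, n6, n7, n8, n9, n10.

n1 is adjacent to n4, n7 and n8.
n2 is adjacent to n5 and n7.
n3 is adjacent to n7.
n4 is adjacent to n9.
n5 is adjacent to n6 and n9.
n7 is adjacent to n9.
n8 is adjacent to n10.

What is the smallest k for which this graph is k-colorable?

n7 and n9 are adjacent, so at least 2 colors are needed.
2 colors suffice: color R → {n4, n5, n7, n8}; color B → {n1, n2, n3, n6, n9, n10}. No two adjacent vertices share a color.

2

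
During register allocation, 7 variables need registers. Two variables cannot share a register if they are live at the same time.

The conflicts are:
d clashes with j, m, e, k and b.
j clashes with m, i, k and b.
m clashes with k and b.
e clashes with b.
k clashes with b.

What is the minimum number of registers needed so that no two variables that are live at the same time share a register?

5

d, j, m, k, b are mutually in conflict, so at least 5 registers are needed.
A valid assignment using 5 registers: d=1, j=2, m=5, e=2, i=1, k=4, b=3. Each listed conflict is separated.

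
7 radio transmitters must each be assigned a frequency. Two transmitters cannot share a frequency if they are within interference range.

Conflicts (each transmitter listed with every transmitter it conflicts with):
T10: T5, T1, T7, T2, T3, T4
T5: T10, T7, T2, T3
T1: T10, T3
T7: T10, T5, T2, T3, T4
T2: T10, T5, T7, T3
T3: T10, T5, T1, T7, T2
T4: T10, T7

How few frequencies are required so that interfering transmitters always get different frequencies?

T10, T5, T7, T2, T3 all conflict with each other, so at least 5 frequencies are needed.
A valid assignment using 5 frequencies: T10=1, T5=5, T1=3, T7=3, T2=4, T3=2, T4=2. Every pair that conflicts lands in different frequencies.

5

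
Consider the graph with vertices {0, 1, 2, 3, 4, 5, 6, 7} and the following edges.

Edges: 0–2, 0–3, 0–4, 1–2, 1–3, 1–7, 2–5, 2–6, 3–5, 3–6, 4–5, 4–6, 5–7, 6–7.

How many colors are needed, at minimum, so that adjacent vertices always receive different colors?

2

2 and 5 are adjacent, so at least 2 colors are needed.
A valid assignment using 2 colors: 0=b, 1=b, 2=a, 3=a, 4=a, 5=b, 6=b, 7=a. Every edge joins two different colors.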